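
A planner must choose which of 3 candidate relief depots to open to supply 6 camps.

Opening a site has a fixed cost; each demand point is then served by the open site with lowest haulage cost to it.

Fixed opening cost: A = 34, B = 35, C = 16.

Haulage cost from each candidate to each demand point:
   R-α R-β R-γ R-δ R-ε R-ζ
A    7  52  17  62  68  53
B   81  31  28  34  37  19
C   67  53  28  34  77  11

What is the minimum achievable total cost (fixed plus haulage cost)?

Open {A, B}: assign each demand point to its cheapest open site.
  R-α→A 7, R-β→B 31, R-γ→A 17, R-δ→B 34, R-ε→B 37, R-ζ→B 19
  haulage cost 145, fixed 69 → total 214.
Compare {A, B, C}: haulage cost 137 + fixed 85 = 222.
Compare {A, C}: haulage cost 189 + fixed 50 = 239.
Compare {B, C}: haulage cost 208 + fixed 51 = 259.
All other subsets cost ≥ 222. Minimum total cost: 214.

214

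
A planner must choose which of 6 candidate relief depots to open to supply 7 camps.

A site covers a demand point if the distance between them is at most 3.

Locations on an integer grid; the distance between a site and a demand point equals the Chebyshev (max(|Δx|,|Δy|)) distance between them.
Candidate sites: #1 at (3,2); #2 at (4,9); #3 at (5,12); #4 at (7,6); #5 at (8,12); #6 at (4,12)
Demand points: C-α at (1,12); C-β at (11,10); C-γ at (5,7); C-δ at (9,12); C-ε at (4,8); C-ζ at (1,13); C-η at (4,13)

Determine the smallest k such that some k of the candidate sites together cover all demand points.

Coverage sets (demand points within 3 of each site):
  #1: {}
  #2: {C-α, C-γ, C-ε}
  #3: {C-η}
  #4: {C-γ, C-ε}
  #5: {C-β, C-δ}
  #6: {C-α, C-ζ, C-η}
No 2 sites suffice: every size-2 union leaves at least one demand point uncovered.
But {#2, #5, #6} covers everything, so the minimum is 3.

3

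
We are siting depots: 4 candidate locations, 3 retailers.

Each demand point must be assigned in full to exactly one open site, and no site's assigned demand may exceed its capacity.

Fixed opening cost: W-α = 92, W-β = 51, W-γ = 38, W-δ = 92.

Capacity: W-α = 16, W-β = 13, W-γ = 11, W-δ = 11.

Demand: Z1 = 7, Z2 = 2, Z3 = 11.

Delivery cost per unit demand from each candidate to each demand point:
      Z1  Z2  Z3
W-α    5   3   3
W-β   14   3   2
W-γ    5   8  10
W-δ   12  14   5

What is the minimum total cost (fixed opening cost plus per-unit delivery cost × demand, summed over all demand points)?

152

Open {W-β, W-γ}; cheapest assignment that respects the capacities:
  W-β (cap 13, load 13): Z2, Z3 — cost 2×3 + 11×2 = 28
  W-γ (cap 11, load 7): Z1 — cost 7×5 = 35
  Shipping 63, fixed 89 → total 152.
  Any other capacity-feasible assignment to {W-β, W-γ} ships for at least 63.
Compare {W-α, W-γ}: its best feasible assignment gives total 204.
Compare {W-α, W-β}: its best feasible assignment gives total 206.
Every other set of open sites that can feasibly serve all demand totals ≥ 204 even under its best assignment. Minimum: 152.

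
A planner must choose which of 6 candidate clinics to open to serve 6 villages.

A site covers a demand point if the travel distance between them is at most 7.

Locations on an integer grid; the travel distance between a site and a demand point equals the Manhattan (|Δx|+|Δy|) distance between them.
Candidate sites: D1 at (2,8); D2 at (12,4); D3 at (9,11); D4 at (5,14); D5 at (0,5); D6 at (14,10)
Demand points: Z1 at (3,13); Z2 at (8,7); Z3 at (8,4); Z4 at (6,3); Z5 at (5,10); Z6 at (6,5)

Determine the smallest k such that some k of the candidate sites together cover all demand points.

Coverage sets (demand points within 7 of each site):
  D1: {Z1, Z2, Z5, Z6}
  D2: {Z2, Z3, Z4, Z6}
  D3: {Z2, Z5}
  D4: {Z1, Z5}
  D5: {Z6}
  D6: {}
No single site covers all 6 demand points.
But {D1, D2} covers everything, so the minimum is 2.

2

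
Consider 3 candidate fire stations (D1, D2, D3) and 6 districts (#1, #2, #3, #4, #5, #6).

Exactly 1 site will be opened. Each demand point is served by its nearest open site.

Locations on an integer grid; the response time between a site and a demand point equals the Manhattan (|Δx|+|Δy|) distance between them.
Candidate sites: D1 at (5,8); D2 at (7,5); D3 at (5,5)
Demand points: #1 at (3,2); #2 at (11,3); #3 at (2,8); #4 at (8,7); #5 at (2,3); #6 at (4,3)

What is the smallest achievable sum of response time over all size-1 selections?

Open {D3}.
  #1→D3 5, #2→D3 8, #3→D3 6, #4→D3 5, #5→D3 5, #6→D3 3  ⇒ total 32.
Compare {D2}: total 36.
Compare {D1}: total 40.

32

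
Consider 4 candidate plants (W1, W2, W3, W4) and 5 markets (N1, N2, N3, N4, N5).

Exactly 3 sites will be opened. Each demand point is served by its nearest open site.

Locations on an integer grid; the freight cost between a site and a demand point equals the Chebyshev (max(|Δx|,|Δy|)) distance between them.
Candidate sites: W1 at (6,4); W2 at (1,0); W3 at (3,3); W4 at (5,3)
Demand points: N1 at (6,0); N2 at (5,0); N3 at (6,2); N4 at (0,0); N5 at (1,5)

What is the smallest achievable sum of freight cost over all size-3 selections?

Open {W2, W3, W4}.
  N1→W3 3, N2→W3 3, N3→W4 1, N4→W2 1, N5→W3 2  ⇒ total 10.
Compare {W1, W2, W3}: total 11.
Compare {W1, W2, W4}: total 12.
No size-3 selection does better; minimum is 10.

10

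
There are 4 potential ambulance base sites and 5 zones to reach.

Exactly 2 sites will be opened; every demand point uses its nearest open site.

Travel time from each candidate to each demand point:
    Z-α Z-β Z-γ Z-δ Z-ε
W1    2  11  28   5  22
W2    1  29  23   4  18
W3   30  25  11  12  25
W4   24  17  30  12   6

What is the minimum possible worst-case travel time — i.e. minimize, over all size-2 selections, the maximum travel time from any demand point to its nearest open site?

Open {W1, W3}.
  Farthest demand point is Z-ε at travel time 22 (to W1); all others are ≤ 22.
With {W1, W2} the worst case is 23.
With {W2, W4} the worst case is 23.
No size-2 selection achieves below 22.

22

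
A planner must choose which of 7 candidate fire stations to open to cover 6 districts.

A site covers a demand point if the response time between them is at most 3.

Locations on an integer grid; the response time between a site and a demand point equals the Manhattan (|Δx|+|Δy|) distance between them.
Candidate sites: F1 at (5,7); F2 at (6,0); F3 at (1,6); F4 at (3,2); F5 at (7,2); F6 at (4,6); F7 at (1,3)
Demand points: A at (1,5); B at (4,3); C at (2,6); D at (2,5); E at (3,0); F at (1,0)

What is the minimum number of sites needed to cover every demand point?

Coverage sets (demand points within 3 of each site):
  F1: {}
  F2: {E}
  F3: {A, C, D}
  F4: {B, E}
  F5: {}
  F6: {B, C, D}
  F7: {A, B, D, F}
No 2 sites suffice: every size-2 union leaves at least one demand point uncovered.
But {F2, F3, F7} covers everything, so the minimum is 3.

3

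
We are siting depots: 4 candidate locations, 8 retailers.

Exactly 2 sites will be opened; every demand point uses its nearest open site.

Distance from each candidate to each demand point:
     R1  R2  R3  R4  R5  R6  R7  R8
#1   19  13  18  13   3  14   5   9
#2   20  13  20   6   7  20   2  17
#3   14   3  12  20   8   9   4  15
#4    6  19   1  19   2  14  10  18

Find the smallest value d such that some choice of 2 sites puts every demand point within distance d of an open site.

Open {#1, #3}.
  Farthest demand point is R1 at distance 14 (to #3); all others are ≤ 14.
With {#1, #4} the worst case is 14.
With {#2, #3} the worst case is 15.
No size-2 selection achieves below 14.

14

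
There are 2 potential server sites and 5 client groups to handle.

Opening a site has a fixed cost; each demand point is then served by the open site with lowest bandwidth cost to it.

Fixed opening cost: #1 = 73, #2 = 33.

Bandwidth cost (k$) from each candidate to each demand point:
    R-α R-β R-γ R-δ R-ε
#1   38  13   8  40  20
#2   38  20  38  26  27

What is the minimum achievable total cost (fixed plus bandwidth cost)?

182

Open {#2}: assign each demand point to its cheapest open site.
  R-α→#2 38, R-β→#2 20, R-γ→#2 38, R-δ→#2 26, R-ε→#2 27
  bandwidth cost 149, fixed 33 → total 182.
Compare {#1}: bandwidth cost 119 + fixed 73 = 192.
Compare {#1, #2}: bandwidth cost 105 + fixed 106 = 211.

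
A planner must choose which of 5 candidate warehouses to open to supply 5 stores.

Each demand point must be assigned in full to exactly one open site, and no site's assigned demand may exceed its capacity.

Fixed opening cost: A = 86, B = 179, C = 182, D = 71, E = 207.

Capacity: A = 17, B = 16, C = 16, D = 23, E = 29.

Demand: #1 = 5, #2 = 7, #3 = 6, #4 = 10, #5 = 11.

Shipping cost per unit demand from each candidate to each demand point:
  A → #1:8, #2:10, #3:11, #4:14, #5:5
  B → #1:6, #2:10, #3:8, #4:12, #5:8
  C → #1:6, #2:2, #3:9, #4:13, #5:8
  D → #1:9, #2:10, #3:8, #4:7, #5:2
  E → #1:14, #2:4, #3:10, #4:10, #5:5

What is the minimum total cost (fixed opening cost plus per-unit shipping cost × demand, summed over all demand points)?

440

Open {A, D}; cheapest assignment that respects the capacities:
  A (cap 17, load 16): #1, #5 — cost 5×8 + 11×5 = 95
  D (cap 23, load 23): #2, #3, #4 — cost 7×10 + 6×8 + 10×7 = 188
  Shipping 283, fixed 157 → total 440.
  Any other capacity-feasible assignment to {A, D} ships for at least 283.
Compare {D, E}: its best feasible assignment gives total 521.
Compare {A, C, D}: its best feasible assignment gives total 539.
Every other set of open sites that can feasibly serve all demand totals ≥ 521 even under its best assignment. Minimum: 440.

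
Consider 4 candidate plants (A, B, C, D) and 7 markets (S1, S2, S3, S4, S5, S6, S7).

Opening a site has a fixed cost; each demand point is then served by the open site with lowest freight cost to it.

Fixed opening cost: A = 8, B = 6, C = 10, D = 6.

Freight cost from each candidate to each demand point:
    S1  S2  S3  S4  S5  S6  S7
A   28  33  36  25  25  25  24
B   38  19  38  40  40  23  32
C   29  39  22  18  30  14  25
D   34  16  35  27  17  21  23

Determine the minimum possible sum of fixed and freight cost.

Open {C, D}: assign each demand point to its cheapest open site.
  S1→C 29, S2→D 16, S3→C 22, S4→C 18, S5→D 17, S6→C 14, S7→D 23
  freight cost 139, fixed 16 → total 155.
Compare {B, C, D}: freight cost 139 + fixed 22 = 161.
Compare {A, C, D}: freight cost 138 + fixed 24 = 162.
Compare {A, B, C, D}: freight cost 138 + fixed 30 = 168.
All other subsets cost ≥ 161. Minimum total cost: 155.

155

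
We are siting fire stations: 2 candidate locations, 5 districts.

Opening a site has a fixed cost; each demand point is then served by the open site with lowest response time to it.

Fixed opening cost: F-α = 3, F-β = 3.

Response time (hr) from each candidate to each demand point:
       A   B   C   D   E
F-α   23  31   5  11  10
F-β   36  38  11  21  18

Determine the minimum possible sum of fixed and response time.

83

Open {F-α}: assign each demand point to its cheapest open site.
  A→F-α 23, B→F-α 31, C→F-α 5, D→F-α 11, E→F-α 10
  response time 80, fixed 3 → total 83.
Compare {F-α, F-β}: response time 80 + fixed 6 = 86.
Compare {F-β}: response time 124 + fixed 3 = 127.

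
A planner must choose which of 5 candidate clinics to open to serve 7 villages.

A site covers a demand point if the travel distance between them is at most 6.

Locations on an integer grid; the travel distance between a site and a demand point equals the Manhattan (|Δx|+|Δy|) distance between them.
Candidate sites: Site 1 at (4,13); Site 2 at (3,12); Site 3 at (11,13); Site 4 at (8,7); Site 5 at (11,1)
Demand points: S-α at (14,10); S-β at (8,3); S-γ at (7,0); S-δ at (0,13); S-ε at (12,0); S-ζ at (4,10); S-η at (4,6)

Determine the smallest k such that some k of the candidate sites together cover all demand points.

Coverage sets (demand points within 6 of each site):
  Site 1: {S-δ, S-ζ}
  Site 2: {S-δ, S-ζ}
  Site 3: {S-α}
  Site 4: {S-β, S-η}
  Site 5: {S-β, S-γ, S-ε}
No 3 sites suffice: every size-3 union leaves at least one demand point uncovered.
But {Site 1, Site 3, Site 4, Site 5} covers everything, so the minimum is 4.

4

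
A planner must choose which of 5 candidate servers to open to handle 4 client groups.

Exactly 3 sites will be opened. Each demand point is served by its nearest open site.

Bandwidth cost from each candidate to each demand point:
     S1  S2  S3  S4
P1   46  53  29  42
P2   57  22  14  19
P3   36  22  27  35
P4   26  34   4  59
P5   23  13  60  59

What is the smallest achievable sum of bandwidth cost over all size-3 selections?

59

Open {P2, P4, P5}.
  S1→P5 23, S2→P5 13, S3→P4 4, S4→P2 19  ⇒ total 59.
Compare {P1, P2, P5}: total 69.
Compare {P2, P3, P5}: total 69.
No size-3 selection does better; minimum is 59.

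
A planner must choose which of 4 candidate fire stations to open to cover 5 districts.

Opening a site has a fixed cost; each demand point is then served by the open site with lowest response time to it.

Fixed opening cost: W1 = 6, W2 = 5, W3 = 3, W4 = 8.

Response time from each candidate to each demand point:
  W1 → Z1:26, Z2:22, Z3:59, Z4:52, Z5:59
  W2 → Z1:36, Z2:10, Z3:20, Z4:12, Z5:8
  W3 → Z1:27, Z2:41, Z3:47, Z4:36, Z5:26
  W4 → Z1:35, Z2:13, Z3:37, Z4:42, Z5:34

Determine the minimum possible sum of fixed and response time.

85

Open {W2, W3}: assign each demand point to its cheapest open site.
  Z1→W3 27, Z2→W2 10, Z3→W2 20, Z4→W2 12, Z5→W2 8
  response time 77, fixed 8 → total 85.
Compare {W1, W2}: response time 76 + fixed 11 = 87.
Compare {W1, W2, W3}: response time 76 + fixed 14 = 90.
Compare {W2}: response time 86 + fixed 5 = 91.
All other subsets cost ≥ 87. Minimum total cost: 85.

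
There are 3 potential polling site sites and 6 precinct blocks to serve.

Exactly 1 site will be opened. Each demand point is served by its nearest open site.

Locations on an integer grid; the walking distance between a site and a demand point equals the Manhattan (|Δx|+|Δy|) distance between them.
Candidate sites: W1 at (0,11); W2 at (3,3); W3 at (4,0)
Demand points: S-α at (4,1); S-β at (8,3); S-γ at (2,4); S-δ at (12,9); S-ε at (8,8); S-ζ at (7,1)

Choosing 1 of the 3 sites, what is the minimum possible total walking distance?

Open {W2}.
  S-α→W2 3, S-β→W2 5, S-γ→W2 2, S-δ→W2 15, S-ε→W2 10, S-ζ→W2 6  ⇒ total 41.
Compare {W3}: total 47.
Compare {W1}: total 81.

41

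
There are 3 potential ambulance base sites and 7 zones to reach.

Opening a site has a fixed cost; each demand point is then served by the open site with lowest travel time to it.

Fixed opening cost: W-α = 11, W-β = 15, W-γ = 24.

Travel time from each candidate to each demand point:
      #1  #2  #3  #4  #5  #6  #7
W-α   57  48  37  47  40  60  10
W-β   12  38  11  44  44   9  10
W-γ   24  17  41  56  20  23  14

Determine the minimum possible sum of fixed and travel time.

Open {W-β, W-γ}: assign each demand point to its cheapest open site.
  #1→W-β 12, #2→W-γ 17, #3→W-β 11, #4→W-β 44, #5→W-γ 20, #6→W-β 9, #7→W-β 10
  travel time 123, fixed 39 → total 162.
Compare {W-α, W-β, W-γ}: travel time 123 + fixed 50 = 173.
Compare {W-β}: travel time 168 + fixed 15 = 183.
Compare {W-α, W-β}: travel time 164 + fixed 26 = 190.
All other subsets cost ≥ 173. Minimum total cost: 162.

162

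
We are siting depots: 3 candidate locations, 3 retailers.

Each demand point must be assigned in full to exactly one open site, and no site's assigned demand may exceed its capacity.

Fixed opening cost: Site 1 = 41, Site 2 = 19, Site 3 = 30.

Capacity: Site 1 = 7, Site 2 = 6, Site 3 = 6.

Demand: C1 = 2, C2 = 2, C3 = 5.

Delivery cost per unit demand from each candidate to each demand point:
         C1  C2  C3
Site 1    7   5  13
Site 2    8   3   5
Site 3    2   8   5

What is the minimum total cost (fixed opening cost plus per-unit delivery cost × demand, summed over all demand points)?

94

Open {Site 2, Site 3}; cheapest assignment that respects the capacities:
  Site 2 (cap 6, load 5): C3 — cost 5×5 = 25
  Site 3 (cap 6, load 4): C1, C2 — cost 2×2 + 2×8 = 20
  Shipping 45, fixed 49 → total 94.
  Any other capacity-feasible assignment to {Site 2, Site 3} ships for at least 45.
Compare {Site 1, Site 2}: its best feasible assignment gives total 109.
Compare {Site 1, Site 3}: its best feasible assignment gives total 120.
Every other set of open sites that can feasibly serve all demand totals ≥ 109 even under its best assignment. Minimum: 94.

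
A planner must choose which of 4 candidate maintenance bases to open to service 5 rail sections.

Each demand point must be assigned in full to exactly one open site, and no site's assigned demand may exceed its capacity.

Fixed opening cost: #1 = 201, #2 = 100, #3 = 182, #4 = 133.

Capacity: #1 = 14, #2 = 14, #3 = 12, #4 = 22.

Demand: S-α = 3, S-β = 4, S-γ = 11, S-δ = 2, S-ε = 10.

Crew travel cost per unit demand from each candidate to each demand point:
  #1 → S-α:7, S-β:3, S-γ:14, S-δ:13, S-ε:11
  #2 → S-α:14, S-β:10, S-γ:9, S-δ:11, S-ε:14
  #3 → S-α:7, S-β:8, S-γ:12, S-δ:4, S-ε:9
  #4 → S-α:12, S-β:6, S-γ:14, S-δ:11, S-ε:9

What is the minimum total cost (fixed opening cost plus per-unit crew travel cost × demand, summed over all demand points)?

Open {#2, #4}; cheapest assignment that respects the capacities:
  #2 (cap 14, load 13): S-γ, S-δ — cost 11×9 + 2×11 = 121
  #4 (cap 22, load 17): S-α, S-β, S-ε — cost 3×12 + 4×6 + 10×9 = 150
  Shipping 271, fixed 233 → total 504.
  Any other capacity-feasible assignment to {#2, #4} ships for at least 271.
Compare {#3, #4}: its best feasible assignment gives total 619.
Compare {#1, #4}: its best feasible assignment gives total 637.
Every other set of open sites that can feasibly serve all demand totals ≥ 619 even under its best assignment. Minimum: 504.

504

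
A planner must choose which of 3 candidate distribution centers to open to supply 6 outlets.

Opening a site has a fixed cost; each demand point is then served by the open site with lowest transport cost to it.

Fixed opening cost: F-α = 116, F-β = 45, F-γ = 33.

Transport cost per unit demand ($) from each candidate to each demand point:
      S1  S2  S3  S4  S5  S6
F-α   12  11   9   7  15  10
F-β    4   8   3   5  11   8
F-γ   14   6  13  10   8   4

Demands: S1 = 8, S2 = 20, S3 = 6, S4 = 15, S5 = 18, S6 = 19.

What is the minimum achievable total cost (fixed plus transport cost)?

543

Open {F-β, F-γ}: assign each demand point to its cheapest open site.
  S1→F-β 8×4=32, S2→F-γ 20×6=120, S3→F-β 6×3=18, S4→F-β 15×5=75, S5→F-γ 18×8=144, S6→F-γ 19×4=76
  transport cost 465, fixed 78 → total 543.
Compare {F-α, F-β, F-γ}: transport cost 465 + fixed 194 = 659.
Compare {F-β}: transport cost 635 + fixed 45 = 680.
Compare {F-γ}: transport cost 680 + fixed 33 = 713.
All other subsets cost ≥ 659. Minimum total cost: 543.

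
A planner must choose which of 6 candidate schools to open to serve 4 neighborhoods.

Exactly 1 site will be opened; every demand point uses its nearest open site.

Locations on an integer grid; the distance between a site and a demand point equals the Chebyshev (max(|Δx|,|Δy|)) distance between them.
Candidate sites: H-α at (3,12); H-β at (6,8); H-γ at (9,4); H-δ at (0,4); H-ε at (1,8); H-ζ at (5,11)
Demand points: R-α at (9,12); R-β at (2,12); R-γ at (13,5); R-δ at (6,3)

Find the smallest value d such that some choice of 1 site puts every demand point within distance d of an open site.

Open {H-β}.
  Farthest demand point is R-γ at distance 7 (to H-β); all others are ≤ 7.
With {H-γ} the worst case is 8.
With {H-ζ} the worst case is 8.
No size-1 selection achieves below 7.

7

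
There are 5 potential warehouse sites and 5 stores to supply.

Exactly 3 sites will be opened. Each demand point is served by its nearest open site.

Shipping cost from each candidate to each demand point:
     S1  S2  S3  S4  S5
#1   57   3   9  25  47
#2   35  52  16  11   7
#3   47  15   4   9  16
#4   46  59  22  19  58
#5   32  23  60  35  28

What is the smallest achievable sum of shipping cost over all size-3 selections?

58

Open {#1, #2, #3}.
  S1→#2 35, S2→#1 3, S3→#3 4, S4→#3 9, S5→#2 7  ⇒ total 58.
Compare {#1, #2, #5}: total 62.
Compare {#1, #3, #5}: total 64.
No size-3 selection does better; minimum is 58.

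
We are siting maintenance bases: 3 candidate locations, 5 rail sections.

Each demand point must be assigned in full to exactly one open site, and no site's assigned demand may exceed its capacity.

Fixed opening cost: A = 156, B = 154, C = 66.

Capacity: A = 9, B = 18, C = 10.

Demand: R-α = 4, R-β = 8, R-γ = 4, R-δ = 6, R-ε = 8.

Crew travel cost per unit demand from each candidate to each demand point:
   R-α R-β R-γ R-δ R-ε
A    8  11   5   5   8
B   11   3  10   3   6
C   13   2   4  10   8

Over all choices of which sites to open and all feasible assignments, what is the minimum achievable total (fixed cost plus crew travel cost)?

Open {A, B, C}; cheapest assignment that respects the capacities:
  A (cap 9, load 8): R-α, R-γ — cost 4×8 + 4×5 = 52
  B (cap 18, load 14): R-δ, R-ε — cost 6×3 + 8×6 = 66
  C (cap 10, load 8): R-β — cost 8×2 = 16
  Shipping 134, fixed 376 → total 510.
  Any other capacity-feasible assignment to {A, B, C} ships for at least 134.
Total demand is 30 and no other set of sites has combined capacity ≥ 30, so {A, B, C} is the only feasible choice of open sites. Minimum: 510.

510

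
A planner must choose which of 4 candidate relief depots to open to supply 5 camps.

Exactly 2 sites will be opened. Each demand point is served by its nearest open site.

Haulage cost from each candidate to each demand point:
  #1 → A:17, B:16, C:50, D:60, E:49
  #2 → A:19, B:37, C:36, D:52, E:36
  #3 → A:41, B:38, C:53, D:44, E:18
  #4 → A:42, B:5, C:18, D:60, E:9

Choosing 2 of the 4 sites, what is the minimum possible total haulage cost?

Open {#2, #4}.
  A→#2 19, B→#4 5, C→#4 18, D→#2 52, E→#4 9  ⇒ total 103.
Compare {#1, #4}: total 109.
Compare {#3, #4}: total 117.
No size-2 selection does better; minimum is 103.

103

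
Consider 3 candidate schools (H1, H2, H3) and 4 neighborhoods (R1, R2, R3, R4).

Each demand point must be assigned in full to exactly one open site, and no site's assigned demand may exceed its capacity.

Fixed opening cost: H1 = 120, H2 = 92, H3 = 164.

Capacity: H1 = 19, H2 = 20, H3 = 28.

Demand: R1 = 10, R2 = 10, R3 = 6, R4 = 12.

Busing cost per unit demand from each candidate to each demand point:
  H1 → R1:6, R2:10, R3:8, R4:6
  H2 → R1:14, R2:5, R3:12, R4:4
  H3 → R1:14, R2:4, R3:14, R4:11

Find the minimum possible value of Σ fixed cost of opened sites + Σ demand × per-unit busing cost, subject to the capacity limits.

Open {H1, H2}; cheapest assignment that respects the capacities:
  H1 (cap 19, load 18): R3, R4 — cost 6×8 + 12×6 = 120
  H2 (cap 20, load 20): R1, R2 — cost 10×14 + 10×5 = 190
  Shipping 310, fixed 212 → total 522.
  Any other capacity-feasible assignment to {H1, H2} ships for at least 310.
Compare {H2, H3}: its best feasible assignment gives total 556.
Compare {H1, H3}: its best feasible assignment gives total 564.
Every other set of open sites that can feasibly serve all demand totals ≥ 556 even under its best assignment. Minimum: 522.

522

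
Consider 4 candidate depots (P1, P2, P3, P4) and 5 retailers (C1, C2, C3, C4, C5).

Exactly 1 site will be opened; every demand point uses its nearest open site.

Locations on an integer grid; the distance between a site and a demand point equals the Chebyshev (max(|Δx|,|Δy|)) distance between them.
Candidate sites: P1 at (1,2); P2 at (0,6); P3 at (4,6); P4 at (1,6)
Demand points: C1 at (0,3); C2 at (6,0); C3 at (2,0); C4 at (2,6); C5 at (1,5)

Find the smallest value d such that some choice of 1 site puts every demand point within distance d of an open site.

5

Open {P1}.
  Farthest demand point is C2 at distance 5 (to P1); all others are ≤ 5.
With {P2} the worst case is 6.
With {P3} the worst case is 6.
No size-1 selection achieves below 5.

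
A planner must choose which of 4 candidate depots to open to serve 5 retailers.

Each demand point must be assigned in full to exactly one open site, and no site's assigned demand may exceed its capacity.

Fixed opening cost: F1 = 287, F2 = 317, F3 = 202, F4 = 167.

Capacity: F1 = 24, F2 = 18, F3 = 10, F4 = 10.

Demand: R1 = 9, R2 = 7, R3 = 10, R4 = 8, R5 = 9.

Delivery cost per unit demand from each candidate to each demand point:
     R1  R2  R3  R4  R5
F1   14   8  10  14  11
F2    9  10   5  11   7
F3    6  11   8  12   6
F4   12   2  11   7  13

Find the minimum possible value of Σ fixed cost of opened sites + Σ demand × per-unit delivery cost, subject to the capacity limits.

1087

Open {F1, F3, F4}; cheapest assignment that respects the capacities:
  F1 (cap 24, load 24): R2, R4, R5 — cost 7×8 + 8×14 + 9×11 = 267
  F3 (cap 10, load 9): R1 — cost 9×6 = 54
  F4 (cap 10, load 10): R3 — cost 10×11 = 110
  Shipping 431, fixed 656 → total 1087.
  Any other capacity-feasible assignment to {F1, F3, F4} ships for at least 431.
Compare {F1, F2, F4}: its best feasible assignment gives total 1127.
Compare {F1, F2, F3}: its best feasible assignment gives total 1153.
Every other set of open sites that can feasibly serve all demand totals ≥ 1127 even under its best assignment. Minimum: 1087.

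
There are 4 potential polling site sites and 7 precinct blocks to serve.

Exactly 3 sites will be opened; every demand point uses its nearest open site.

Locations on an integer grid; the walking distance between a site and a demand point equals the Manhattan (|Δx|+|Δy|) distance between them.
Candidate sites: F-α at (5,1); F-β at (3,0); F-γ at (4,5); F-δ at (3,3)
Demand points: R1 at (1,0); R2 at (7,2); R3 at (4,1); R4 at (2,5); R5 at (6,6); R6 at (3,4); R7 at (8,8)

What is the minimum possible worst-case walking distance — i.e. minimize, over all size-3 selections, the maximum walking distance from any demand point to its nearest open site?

Open {F-α, F-β, F-γ}.
  Farthest demand point is R7 at walking distance 7 (to F-γ); all others are ≤ 7.
With {F-α, F-γ, F-δ} the worst case is 7.
With {F-β, F-γ, F-δ} the worst case is 7.
No size-3 selection achieves below 7.

7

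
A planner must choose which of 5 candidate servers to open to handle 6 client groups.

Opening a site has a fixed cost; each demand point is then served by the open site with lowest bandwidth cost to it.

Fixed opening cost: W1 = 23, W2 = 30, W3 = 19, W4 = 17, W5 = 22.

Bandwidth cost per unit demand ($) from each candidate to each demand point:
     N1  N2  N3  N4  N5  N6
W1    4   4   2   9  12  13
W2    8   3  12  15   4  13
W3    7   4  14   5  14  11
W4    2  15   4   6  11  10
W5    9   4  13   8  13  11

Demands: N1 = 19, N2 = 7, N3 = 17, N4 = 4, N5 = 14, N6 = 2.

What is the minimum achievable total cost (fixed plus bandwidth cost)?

Open {W1, W2, W4}: assign each demand point to its cheapest open site.
  N1→W4 19×2=38, N2→W2 7×3=21, N3→W1 17×2=34, N4→W4 4×6=24, N5→W2 14×4=56, N6→W4 2×10=20
  bandwidth cost 193, fixed 70 → total 263.
Compare {W2, W4}: bandwidth cost 227 + fixed 47 = 274.
Compare {W1, W2, W3, W4}: bandwidth cost 189 + fixed 89 = 278.
Compare {W1, W2, W4, W5}: bandwidth cost 193 + fixed 92 = 285.
All other subsets cost ≥ 274. Minimum total cost: 263.

263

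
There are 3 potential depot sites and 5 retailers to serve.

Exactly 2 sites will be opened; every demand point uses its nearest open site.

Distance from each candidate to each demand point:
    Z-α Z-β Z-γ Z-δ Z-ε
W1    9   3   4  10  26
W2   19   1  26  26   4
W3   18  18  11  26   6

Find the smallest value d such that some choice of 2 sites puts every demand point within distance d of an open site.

Open {W1, W2}.
  Farthest demand point is Z-δ at distance 10 (to W1); all others are ≤ 10.
With {W1, W3} the worst case is 10.
With {W2, W3} the worst case is 26.
No size-2 selection achieves below 10.

10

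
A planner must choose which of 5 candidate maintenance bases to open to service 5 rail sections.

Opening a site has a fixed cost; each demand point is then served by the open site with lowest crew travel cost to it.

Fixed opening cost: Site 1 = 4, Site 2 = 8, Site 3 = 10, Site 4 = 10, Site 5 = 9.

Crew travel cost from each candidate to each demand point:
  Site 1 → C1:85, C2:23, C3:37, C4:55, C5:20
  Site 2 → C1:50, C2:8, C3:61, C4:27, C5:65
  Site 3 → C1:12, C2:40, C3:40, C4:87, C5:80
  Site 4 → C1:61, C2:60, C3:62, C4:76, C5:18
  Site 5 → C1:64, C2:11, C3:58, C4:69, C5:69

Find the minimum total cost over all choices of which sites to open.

126

Open {Site 1, Site 2, Site 3}: assign each demand point to its cheapest open site.
  C1→Site 3 12, C2→Site 2 8, C3→Site 1 37, C4→Site 2 27, C5→Site 1 20
  crew travel cost 104, fixed 22 → total 126.
Compare {Site 2, Site 3, Site 4}: crew travel cost 105 + fixed 28 = 133.
Compare {Site 1, Site 2, Site 3, Site 4}: crew travel cost 102 + fixed 32 = 134.
Compare {Site 1, Site 2, Site 3, Site 5}: crew travel cost 104 + fixed 31 = 135.
All other subsets cost ≥ 133. Minimum total cost: 126.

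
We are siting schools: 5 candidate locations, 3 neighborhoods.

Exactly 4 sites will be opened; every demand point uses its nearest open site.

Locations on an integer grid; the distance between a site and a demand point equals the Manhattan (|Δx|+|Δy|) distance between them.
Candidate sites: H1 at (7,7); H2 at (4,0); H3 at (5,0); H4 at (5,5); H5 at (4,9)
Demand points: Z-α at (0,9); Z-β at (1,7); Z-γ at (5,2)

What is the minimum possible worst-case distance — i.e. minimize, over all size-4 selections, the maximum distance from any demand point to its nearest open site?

Open {H1, H2, H3, H5}.
  Farthest demand point is Z-β at distance 5 (to H5); all others are ≤ 5.
With {H1, H2, H4, H5} the worst case is 5.
With {H1, H3, H4, H5} the worst case is 5.
No size-4 selection achieves below 5.

5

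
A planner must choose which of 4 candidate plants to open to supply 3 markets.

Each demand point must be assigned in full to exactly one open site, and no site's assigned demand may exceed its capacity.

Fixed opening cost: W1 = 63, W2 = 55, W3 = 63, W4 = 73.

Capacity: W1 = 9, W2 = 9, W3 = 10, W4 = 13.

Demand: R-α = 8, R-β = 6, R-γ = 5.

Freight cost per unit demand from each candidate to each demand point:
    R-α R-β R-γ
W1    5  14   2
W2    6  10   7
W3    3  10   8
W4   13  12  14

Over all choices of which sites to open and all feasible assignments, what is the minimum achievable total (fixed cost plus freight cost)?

275

Open {W1, W2, W3}; cheapest assignment that respects the capacities:
  W1 (cap 9, load 5): R-γ — cost 5×2 = 10
  W2 (cap 9, load 6): R-β — cost 6×10 = 60
  W3 (cap 10, load 8): R-α — cost 8×3 = 24
  Shipping 94, fixed 181 → total 275.
  Any other capacity-feasible assignment to {W1, W2, W3} ships for at least 94.
Compare {W3, W4}: its best feasible assignment gives total 302.
Compare {W1, W3, W4}: its best feasible assignment gives total 305.
Every other set of open sites that can feasibly serve all demand totals ≥ 302 even under its best assignment. Minimum: 275.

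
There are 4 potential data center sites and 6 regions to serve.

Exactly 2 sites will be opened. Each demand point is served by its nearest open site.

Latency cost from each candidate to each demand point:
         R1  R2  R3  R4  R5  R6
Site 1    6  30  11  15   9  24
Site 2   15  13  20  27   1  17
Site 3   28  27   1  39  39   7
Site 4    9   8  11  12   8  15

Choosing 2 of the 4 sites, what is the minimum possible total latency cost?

45

Open {Site 3, Site 4}.
  R1→Site 4 9, R2→Site 4 8, R3→Site 3 1, R4→Site 4 12, R5→Site 4 8, R6→Site 3 7  ⇒ total 45.
Compare {Site 2, Site 4}: total 56.
Compare {Site 1, Site 4}: total 60.
No size-2 selection does better; minimum is 45.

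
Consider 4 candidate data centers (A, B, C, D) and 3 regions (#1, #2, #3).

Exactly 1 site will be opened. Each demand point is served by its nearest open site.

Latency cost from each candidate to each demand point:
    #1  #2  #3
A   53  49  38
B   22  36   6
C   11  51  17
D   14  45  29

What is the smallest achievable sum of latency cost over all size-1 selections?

Open {B}.
  #1→B 22, #2→B 36, #3→B 6  ⇒ total 64.
Compare {C}: total 79.
Compare {D}: total 88.
No size-1 selection does better; minimum is 64.

64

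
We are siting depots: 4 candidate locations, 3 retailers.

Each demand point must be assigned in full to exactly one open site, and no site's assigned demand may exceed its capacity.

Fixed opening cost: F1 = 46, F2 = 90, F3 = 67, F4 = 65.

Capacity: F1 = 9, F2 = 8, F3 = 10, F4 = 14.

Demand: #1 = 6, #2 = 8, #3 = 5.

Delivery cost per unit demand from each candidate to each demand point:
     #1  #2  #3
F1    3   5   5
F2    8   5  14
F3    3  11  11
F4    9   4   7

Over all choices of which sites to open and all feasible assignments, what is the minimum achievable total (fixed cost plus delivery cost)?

Open {F1, F4}; cheapest assignment that respects the capacities:
  F1 (cap 9, load 6): #1 — cost 6×3 = 18
  F4 (cap 14, load 13): #2, #3 — cost 8×4 + 5×7 = 67
  Shipping 85, fixed 111 → total 196.
  Any other capacity-feasible assignment to {F1, F4} ships for at least 85.
Compare {F3, F4}: its best feasible assignment gives total 217.
Compare {F1, F3, F4}: its best feasible assignment gives total 253.
Every other set of open sites that can feasibly serve all demand totals ≥ 217 even under its best assignment. Minimum: 196.

196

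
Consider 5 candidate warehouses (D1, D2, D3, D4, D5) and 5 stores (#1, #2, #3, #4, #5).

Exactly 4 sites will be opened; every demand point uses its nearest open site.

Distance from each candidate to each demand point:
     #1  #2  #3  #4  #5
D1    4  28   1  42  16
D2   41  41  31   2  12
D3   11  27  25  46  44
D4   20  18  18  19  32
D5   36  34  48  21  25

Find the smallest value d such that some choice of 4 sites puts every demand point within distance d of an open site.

18

Open {D1, D2, D3, D4}.
  Farthest demand point is #2 at distance 18 (to D4); all others are ≤ 18.
With {D1, D2, D4, D5} the worst case is 18.
With {D2, D3, D4, D5} the worst case is 18.
No size-4 selection achieves below 18.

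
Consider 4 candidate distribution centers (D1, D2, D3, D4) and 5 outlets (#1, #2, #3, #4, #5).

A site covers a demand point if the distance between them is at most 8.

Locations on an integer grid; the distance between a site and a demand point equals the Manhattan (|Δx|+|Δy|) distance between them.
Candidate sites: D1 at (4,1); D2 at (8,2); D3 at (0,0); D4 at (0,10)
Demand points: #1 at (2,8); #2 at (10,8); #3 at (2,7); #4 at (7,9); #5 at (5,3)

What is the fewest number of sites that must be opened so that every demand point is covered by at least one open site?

2

Coverage sets (demand points within 8 of each site):
  D1: {#3, #5}
  D2: {#2, #4, #5}
  D3: {#5}
  D4: {#1, #3, #4}
No single site covers all 5 demand points.
But {D2, D4} covers everything, so the minimum is 2.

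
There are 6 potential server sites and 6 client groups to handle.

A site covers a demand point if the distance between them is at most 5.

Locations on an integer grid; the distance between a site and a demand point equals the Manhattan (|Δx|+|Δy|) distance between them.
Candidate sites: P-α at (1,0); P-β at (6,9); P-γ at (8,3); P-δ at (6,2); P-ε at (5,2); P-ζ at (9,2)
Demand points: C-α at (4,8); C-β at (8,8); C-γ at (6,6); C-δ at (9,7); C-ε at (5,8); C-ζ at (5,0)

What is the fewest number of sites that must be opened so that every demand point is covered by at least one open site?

2

Coverage sets (demand points within 5 of each site):
  P-α: {C-ζ}
  P-β: {C-α, C-β, C-γ, C-δ, C-ε}
  P-γ: {C-β, C-γ, C-δ}
  P-δ: {C-γ, C-ζ}
  P-ε: {C-γ, C-ζ}
  P-ζ: {C-δ}
No single site covers all 6 demand points.
But {P-α, P-β} covers everything, so the minimum is 2.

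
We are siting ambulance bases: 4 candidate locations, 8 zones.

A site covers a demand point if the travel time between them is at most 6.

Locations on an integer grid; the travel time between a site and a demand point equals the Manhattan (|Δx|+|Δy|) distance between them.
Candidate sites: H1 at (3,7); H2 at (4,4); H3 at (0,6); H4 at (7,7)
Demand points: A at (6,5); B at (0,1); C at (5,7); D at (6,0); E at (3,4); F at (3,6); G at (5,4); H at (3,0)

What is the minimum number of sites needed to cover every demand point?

2

Coverage sets (demand points within 6 of each site):
  H1: {A, C, E, F, G}
  H2: {A, C, D, E, F, G, H}
  H3: {B, C, E, F}
  H4: {A, C, F, G}
No single site covers all 8 demand points.
But {H2, H3} covers everything, so the minimum is 2.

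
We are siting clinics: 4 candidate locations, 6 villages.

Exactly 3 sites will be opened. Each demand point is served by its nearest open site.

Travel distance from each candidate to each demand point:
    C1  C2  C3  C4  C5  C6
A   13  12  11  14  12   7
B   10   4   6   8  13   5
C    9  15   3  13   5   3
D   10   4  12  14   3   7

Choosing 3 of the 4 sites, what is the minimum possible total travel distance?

Open {B, C, D}.
  C1→C 9, C2→B 4, C3→C 3, C4→B 8, C5→D 3, C6→C 3  ⇒ total 30.
Compare {A, B, C}: total 32.
Compare {A, C, D}: total 35.
No size-3 selection does better; minimum is 30.

30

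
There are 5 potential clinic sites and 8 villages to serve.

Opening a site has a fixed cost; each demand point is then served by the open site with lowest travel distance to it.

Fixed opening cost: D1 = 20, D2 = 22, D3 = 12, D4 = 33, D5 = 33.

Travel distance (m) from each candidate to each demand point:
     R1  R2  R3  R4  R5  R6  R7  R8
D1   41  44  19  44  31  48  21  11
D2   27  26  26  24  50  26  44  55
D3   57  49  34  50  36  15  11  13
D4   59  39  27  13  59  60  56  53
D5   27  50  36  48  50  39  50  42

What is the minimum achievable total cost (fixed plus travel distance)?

212

Open {D2, D3}: assign each demand point to its cheapest open site.
  R1→D2 27, R2→D2 26, R3→D2 26, R4→D2 24, R5→D3 36, R6→D3 15, R7→D3 11, R8→D3 13
  travel distance 178, fixed 34 → total 212.
Compare {D1, D2, D3}: travel distance 164 + fixed 54 = 218.
Compare {D1, D2}: travel distance 185 + fixed 42 = 227.
Compare {D2, D3, D4}: travel distance 167 + fixed 67 = 234.
All other subsets cost ≥ 218. Minimum total cost: 212.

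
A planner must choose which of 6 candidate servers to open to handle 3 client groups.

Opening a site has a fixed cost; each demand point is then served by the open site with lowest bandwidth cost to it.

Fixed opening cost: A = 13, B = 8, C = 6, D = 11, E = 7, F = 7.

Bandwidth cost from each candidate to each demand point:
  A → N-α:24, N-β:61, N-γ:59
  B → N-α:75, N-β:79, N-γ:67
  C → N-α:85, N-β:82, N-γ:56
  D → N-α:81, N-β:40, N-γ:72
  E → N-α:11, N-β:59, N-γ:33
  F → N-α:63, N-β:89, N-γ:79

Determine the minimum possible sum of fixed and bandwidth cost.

Open {D, E}: assign each demand point to its cheapest open site.
  N-α→E 11, N-β→D 40, N-γ→E 33
  bandwidth cost 84, fixed 18 → total 102.
Compare {C, D, E}: bandwidth cost 84 + fixed 24 = 108.
Compare {D, E, F}: bandwidth cost 84 + fixed 25 = 109.
Compare {E}: bandwidth cost 103 + fixed 7 = 110.
All other subsets cost ≥ 108. Minimum total cost: 102.

102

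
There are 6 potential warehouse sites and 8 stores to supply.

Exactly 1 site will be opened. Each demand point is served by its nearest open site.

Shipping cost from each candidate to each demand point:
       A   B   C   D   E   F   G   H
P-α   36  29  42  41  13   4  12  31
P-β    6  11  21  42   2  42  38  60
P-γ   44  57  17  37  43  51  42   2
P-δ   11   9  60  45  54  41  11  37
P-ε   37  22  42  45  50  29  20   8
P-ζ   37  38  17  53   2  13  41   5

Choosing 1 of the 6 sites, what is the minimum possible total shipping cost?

206

Open {P-ζ}.
  A→P-ζ 37, B→P-ζ 38, C→P-ζ 17, D→P-ζ 53, E→P-ζ 2, F→P-ζ 13, G→P-ζ 41, H→P-ζ 5  ⇒ total 206.
Compare {P-α}: total 208.
Compare {P-β}: total 222.
No size-1 selection does better; minimum is 206.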